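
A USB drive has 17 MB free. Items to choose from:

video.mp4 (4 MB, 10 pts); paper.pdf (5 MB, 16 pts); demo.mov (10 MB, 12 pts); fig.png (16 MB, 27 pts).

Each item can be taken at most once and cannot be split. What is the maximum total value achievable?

28 pts

Check high-value combinations within 17 MB:
- paper.pdf+demo.mov: size 5+10=15, value 16+12=28
- fig.png: size 16, value 27
- video.mp4+paper.pdf: size 4+5=9, value 10+16=26
- video.mp4+demo.mov: size 4+10=14, value 10+12=22
- paper.pdf: size 5, value 16
Best: 28 pts.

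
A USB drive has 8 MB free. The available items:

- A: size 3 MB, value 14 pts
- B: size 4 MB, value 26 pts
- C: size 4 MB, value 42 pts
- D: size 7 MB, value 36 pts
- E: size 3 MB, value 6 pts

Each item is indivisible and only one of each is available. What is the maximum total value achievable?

68 pts

This is a 0/1 knapsack; check combinations near the capacity.
- B+C: size 4+4=8, value 26+42=68
- A+C: size 3+4=7, value 14+42=56
- C+E: size 4+3=7, value 42+6=48
- C: size 4, value 42
- A+B: size 3+4=7, value 14+26=40
Best: 68 pts.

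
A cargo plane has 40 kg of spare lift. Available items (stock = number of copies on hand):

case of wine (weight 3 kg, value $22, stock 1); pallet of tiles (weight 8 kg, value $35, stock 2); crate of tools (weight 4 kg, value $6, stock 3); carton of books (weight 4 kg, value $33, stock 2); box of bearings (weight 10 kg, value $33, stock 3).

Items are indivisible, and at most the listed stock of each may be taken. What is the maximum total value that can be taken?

$191

Best selections within weight 40 and stock limits:
- 1×case of wine + 2×pallet of tiles + 2×carton of books + 1×box of bearings: weight 37, value 191
- 1×case of wine + 1×pallet of tiles + 2×carton of books + 2×box of bearings: weight 39, value 189
- 1×case of wine + 2×pallet of tiles + 3×crate of tools + 2×carton of books: weight 39, value 176
- 2×pallet of tiles + 1×crate of tools + 2×carton of books + 1×box of bearings: weight 38, value 175
Best: $191.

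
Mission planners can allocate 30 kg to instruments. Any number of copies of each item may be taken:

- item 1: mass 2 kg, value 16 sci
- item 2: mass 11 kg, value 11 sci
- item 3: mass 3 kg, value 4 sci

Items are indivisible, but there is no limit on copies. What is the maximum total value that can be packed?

Best value-per-unit is item 1 at 16/2, and filling with it alone uses mass 15×2=30. No mix of the others beats 15×16 = 240.

240 sci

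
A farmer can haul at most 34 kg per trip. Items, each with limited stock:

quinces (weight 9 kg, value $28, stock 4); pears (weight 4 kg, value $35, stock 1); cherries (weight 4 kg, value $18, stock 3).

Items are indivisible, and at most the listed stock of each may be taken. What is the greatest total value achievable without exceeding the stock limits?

$145

Best selections within weight 34 and stock limits:
- 2×quinces + 1×pears + 3×cherries: weight 34, value 145
- 2×quinces + 1×pears + 2×cherries: weight 30, value 127
- 3×quinces + 1×pears: weight 31, value 119
- 1×quinces + 1×pears + 3×cherries: weight 25, value 117
Best: $145.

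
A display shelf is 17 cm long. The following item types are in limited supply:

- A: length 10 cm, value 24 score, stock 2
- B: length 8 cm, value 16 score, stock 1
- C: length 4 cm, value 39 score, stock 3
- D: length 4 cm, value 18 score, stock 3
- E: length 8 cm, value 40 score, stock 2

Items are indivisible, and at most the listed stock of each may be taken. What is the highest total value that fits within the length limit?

Top feasible selections:
- 3×C + 1×D: length 16, value 135
- 2×C + 1×E: length 16, value 118
- 3×C: length 12, value 117
Best: 135 score.

135 score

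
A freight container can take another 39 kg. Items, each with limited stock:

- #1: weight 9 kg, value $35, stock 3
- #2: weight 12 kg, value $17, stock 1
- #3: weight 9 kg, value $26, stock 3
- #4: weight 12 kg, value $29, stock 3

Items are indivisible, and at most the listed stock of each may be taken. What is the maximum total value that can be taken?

Best selections within weight 39 and stock limits:
- 3×#1 + 1×#4: weight 39, value 134
- 3×#1 + 1×#3: weight 36, value 131
- 2×#1 + 1×#3 + 1×#4: weight 39, value 125
- 2×#1 + 2×#3: weight 36, value 122
Best: $134.

$134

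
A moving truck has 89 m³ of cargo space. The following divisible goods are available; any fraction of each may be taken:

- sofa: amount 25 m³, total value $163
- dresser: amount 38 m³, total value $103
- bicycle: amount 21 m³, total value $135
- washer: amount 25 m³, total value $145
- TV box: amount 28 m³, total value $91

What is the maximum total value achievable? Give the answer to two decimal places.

501.50

Take in order of value per unit:
- sofa (163/25 per unit): all 25 → value 163, running total 163.00
- bicycle (135/21 per unit): all 21 → value 135, running total 298.00
- washer (145/25 per unit): all 25 → value 145, running total 443.00
- TV box (91/28 per unit): 18 of 28 → value 18×91/28 = 58.5000, running total 501.50
Total 501.50.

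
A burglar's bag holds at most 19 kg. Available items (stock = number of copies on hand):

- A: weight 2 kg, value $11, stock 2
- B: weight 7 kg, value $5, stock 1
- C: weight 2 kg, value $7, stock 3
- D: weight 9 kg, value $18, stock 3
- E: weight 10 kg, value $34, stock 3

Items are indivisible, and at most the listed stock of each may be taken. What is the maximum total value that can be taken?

$70

Top feasible selections:
- 2×A + 2×C + 1×E: weight 18, value 70
- 1×A + 3×C + 1×E: weight 18, value 66
Best: $70.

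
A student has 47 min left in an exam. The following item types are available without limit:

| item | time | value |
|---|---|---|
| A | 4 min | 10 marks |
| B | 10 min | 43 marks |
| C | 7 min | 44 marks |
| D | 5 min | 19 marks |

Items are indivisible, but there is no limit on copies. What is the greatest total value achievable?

Best value-per-unit is C at 44/7; filling with it alone gives 6×44 = 264.
Optimal mix: 6×C + 1×D → time 47, value 283.

283 marks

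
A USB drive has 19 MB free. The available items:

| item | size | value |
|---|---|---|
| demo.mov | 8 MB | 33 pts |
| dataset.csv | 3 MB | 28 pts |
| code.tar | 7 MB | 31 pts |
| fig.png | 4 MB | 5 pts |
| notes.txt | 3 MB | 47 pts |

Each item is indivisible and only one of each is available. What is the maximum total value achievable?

Check high-value combinations within 19 MB:
- demo.mov+dataset.csv+fig.png+notes.txt: size 8+3+4+3=18, value 33+28+5+47=113
- dataset.csv+code.tar+fig.png+notes.txt: size 3+7+4+3=17, value 28+31+5+47=111
- demo.mov+code.tar+notes.txt: size 8+7+3=18, value 33+31+47=111
- demo.mov+dataset.csv+notes.txt: size 8+3+3=14, value 33+28+47=108
- dataset.csv+code.tar+notes.txt: size 3+7+3=13, value 28+31+47=106
Best: 113 pts.

113 pts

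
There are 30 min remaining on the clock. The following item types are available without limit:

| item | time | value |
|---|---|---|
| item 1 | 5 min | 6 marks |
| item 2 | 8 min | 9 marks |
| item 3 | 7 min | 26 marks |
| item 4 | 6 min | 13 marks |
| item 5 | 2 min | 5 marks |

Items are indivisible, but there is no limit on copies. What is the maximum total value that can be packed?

109 marks

Best value-per-unit is item 3 at 26/7; filling with it alone gives 4×26 = 104.
Optimal mix: 4×item 3 + 1×item 5 → time 30, value 109.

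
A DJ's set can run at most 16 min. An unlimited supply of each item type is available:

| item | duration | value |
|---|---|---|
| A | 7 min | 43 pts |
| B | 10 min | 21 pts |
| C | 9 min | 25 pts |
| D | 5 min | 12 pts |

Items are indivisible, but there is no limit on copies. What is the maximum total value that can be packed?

86 pts

Best value-per-unit is A at 43/7, and filling with it alone uses duration 2×7=14. No mix of the others beats 2×43 = 86.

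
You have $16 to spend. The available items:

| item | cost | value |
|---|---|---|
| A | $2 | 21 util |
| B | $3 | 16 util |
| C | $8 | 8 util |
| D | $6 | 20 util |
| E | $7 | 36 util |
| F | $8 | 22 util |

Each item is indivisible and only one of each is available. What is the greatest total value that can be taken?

77 util

Check high-value combinations within $16:
- A+D+E: cost 2+6+7=15, value 21+20+36=77
- A+B+E: cost 2+3+7=12, value 21+16+36=73
- B+D+E: cost 3+6+7=16, value 16+20+36=72
- A+D+F: cost 2+6+8=16, value 21+20+22=63
- A+B+F: cost 2+3+8=13, value 21+16+22=59
Best: 77 util.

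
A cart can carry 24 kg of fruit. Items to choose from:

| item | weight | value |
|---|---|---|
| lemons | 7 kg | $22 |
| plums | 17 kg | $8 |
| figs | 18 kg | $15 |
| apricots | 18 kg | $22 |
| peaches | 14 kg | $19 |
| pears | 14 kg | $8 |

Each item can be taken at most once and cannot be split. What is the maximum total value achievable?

$41

Check high-value combinations within 24 kg:
- lemons+peaches: weight 7+14=21, value 22+19=41
- lemons+pears: weight 7+14=21, value 22+8=30
- lemons+plums: weight 7+17=24, value 22+8=30
Best: $41.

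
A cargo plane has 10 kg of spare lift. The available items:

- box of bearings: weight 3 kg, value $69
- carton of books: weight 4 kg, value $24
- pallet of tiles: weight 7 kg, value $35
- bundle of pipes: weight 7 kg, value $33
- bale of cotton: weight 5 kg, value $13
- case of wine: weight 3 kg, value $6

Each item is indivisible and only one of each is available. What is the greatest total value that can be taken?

$104

Check high-value combinations within 10 kg:
- box of bearings+pallet of tiles: weight 3+7=10, value 69+35=104
- box of bearings+bundle of pipes: weight 3+7=10, value 69+33=102
- box of bearings+carton of books+case of wine: weight 3+4+3=10, value 69+24+6=99
- box of bearings+carton of books: weight 3+4=7, value 69+24=93
Best: $104.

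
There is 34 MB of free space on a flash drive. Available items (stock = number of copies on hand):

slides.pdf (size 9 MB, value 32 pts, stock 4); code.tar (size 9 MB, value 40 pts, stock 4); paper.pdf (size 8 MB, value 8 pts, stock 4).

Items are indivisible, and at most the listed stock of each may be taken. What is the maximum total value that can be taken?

Top feasible selections:
- 3×code.tar: size 27, value 120
- 1×slides.pdf + 2×code.tar: size 27, value 112
Best: 120 pts.

120 pts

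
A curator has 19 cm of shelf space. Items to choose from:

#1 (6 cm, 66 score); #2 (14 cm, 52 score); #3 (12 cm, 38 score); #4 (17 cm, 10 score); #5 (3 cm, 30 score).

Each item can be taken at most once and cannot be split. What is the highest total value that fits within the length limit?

Check high-value combinations within 19 cm:
- #1+#3: length 6+12=18, value 66+38=104
- #1+#5: length 6+3=9, value 66+30=96
- #2+#5: length 14+3=17, value 52+30=82
- #3+#5: length 12+3=15, value 38+30=68
- #1: length 6, value 66
Best: 104 score.

104 score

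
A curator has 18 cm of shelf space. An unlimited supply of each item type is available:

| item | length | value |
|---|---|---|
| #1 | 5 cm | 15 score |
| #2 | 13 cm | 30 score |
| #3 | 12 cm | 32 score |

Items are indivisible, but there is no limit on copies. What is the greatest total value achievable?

Best value-per-unit is #1 at 15/5; filling with it alone gives 3×15 = 45.
Optimal mix: 1×#1 + 1×#3 → length 17, value 47.

47 score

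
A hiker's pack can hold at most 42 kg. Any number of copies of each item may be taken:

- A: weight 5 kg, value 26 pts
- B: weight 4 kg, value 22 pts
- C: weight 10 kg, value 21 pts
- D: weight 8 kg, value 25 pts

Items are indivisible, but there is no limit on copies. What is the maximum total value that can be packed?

228 pts

Best value-per-unit is B at 22/4; filling with it alone gives 10×22 = 220.
Optimal mix: 2×A + 8×B → weight 42, value 228.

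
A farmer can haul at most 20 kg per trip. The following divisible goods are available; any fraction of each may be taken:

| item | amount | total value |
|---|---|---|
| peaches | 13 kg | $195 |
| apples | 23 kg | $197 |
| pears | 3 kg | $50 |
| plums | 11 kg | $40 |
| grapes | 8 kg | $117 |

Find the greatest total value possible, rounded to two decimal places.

303.50

Take in order of value per unit:
- pears (50/3 per unit): all 3 → value 50, running total 50.00
- peaches (195/13 per unit): all 13 → value 195, running total 245.00
- grapes (117/8 per unit): 4 of 8 → value 4×117/8 = 58.5000, running total 303.50
Total 303.50.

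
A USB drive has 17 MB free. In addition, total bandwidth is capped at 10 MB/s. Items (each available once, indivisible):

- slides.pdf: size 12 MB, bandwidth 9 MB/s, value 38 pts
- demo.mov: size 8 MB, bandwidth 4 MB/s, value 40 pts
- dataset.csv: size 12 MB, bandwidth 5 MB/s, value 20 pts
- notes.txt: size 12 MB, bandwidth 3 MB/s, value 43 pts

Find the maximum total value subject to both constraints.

43 pts

Feasible sets respecting both limits:
- notes.txt: size 12, bandwidth 3, value 43
- demo.mov: size 8, bandwidth 4, value 40
- slides.pdf: size 12, bandwidth 9, value 38
- dataset.csv: size 12, bandwidth 5, value 20
Best: 43 pts.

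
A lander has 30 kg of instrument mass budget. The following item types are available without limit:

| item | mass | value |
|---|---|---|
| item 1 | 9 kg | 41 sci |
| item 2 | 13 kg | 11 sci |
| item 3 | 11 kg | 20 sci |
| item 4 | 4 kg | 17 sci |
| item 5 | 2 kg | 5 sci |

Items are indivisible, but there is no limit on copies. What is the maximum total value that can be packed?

Best value-per-unit is item 1 at 41/9; filling with it alone gives 3×41 = 123.
Optimal mix: 2×item 1 + 3×item 4 → mass 30, value 133.

133 sci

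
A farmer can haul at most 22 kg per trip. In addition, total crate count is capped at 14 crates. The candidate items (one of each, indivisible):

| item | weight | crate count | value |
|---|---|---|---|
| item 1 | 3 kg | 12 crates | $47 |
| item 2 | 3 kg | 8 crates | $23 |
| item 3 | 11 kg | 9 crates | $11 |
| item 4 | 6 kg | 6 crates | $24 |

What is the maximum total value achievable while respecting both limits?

$47

Feasible sets respecting both limits:
- item 1: weight 3, crate count 12, value 47
- item 2+item 4: weight 9, crate count 14, value 47
- item 4: weight 6, crate count 6, value 24
Best: $47.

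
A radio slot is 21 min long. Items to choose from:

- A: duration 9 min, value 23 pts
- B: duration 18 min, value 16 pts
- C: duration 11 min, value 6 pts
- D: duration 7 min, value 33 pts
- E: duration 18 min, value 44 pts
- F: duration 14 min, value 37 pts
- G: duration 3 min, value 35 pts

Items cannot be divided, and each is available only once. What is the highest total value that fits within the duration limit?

91 pts

Check high-value combinations within 21 min:
- A+D+G: duration 9+7+3=19, value 23+33+35=91
- E+G: duration 18+3=21, value 44+35=79
- C+D+G: duration 11+7+3=21, value 6+33+35=74
Best: 91 pts.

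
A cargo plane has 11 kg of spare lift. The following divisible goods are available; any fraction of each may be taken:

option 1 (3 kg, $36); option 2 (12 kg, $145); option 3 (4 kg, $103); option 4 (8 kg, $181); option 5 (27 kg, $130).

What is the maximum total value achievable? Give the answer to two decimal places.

Take in order of value per unit:
- option 3 (103/4 per unit): all 4 → value 103, running total 103.00
- option 4 (181/8 per unit): 7 of 8 → value 7×181/8 = 158.3750, running total 261.38
Total 261.38.

261.38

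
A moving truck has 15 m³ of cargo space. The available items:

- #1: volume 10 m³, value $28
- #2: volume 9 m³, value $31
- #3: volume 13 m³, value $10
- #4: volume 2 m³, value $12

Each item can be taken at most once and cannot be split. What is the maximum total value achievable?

This is a 0/1 knapsack; check combinations near the capacity.
- #2+#4: volume 9+2=11, value 31+12=43
- #1+#4: volume 10+2=12, value 28+12=40
- #2: volume 9, value 31
- #1: volume 10, value 28
Best: $43.

$43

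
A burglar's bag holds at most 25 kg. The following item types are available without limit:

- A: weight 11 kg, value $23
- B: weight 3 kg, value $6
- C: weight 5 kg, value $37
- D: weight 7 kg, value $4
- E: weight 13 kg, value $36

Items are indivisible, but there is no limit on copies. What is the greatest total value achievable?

Best value-per-unit is C at 37/5, and filling with it alone uses weight 5×5=25. No mix of the others beats 5×37 = 185.

$185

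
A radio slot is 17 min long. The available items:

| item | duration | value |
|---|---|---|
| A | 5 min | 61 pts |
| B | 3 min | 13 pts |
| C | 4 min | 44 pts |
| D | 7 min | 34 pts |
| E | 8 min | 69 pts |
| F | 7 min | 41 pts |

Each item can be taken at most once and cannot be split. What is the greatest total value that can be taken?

174 pts

This is a 0/1 knapsack; check combinations near the capacity.
- A+C+E: duration 5+4+8=17, value 61+44+69=174
- A+C+F: duration 5+4+7=16, value 61+44+41=146
- A+B+E: duration 5+3+8=16, value 61+13+69=143
Best: 174 pts.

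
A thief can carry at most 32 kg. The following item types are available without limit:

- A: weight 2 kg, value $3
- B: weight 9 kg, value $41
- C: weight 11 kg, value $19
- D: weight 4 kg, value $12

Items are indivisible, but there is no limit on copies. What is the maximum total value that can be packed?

$135

Best value-per-unit is B at 41/9; filling with it alone gives 3×41 = 123.
Optimal mix: 3×B + 1×D → weight 31, value 135.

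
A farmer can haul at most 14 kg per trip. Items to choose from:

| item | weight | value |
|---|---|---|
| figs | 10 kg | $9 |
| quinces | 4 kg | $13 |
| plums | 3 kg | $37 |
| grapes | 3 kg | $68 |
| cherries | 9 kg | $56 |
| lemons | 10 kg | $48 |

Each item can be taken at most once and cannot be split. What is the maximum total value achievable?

$124

Check high-value combinations within 14 kg:
- grapes+cherries: weight 3+9=12, value 68+56=124
- quinces+plums+grapes: weight 4+3+3=10, value 13+37+68=118
- grapes+lemons: weight 3+10=13, value 68+48=116
- plums+grapes: weight 3+3=6, value 37+68=105
Best: $124.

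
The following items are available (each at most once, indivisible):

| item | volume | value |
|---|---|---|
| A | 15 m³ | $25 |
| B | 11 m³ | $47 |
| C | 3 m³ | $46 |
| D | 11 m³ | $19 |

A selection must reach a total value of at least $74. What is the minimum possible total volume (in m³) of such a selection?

Subsets with value ≥ 74, sorted by total volume:
- B+C: volume 14, value 93
- B+C+D: volume 25, value 112
Minimum volume: 14 m³.

14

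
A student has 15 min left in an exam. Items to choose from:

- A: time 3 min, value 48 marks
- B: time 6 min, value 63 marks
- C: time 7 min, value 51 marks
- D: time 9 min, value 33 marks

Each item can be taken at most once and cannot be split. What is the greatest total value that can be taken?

Check high-value combinations within 15 min:
- B+C: time 6+7=13, value 63+51=114
- A+B: time 3+6=9, value 48+63=111
- A+C: time 3+7=10, value 48+51=99
Best: 114 marks.

114 marks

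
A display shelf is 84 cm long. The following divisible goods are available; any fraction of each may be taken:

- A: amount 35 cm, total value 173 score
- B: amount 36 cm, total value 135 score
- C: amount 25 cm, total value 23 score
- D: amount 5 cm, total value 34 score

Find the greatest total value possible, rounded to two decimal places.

Take in order of value per unit:
- D (34/5 per unit): all 5 → value 34, running total 34.00
- A (173/35 per unit): all 35 → value 173, running total 207.00
- B (135/36 per unit): all 36 → value 135, running total 342.00
- C (23/25 per unit): 8 of 25 → value 8×23/25 = 7.3600, running total 349.36
Total 349.36.

349.36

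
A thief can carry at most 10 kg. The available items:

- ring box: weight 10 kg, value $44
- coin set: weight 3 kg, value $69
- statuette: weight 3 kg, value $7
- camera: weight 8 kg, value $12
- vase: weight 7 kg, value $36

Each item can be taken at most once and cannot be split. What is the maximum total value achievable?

$105

Check high-value combinations within 10 kg:
- coin set+vase: weight 3+7=10, value 69+36=105
- coin set+statuette: weight 3+3=6, value 69+7=76
- coin set: weight 3, value 69
- ring box: weight 10, value 44
Best: $105.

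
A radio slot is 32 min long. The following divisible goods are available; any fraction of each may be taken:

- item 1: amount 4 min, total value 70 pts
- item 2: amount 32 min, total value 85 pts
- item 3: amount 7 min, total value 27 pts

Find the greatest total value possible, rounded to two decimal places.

152.78

Take in order of value per unit:
- item 1 (70/4 per unit): all 4 → value 70, running total 70.00
- item 3 (27/7 per unit): all 7 → value 27, running total 97.00
- item 2 (85/32 per unit): 21 of 32 → value 21×85/32 = 55.7813, running total 152.78
Total 152.78.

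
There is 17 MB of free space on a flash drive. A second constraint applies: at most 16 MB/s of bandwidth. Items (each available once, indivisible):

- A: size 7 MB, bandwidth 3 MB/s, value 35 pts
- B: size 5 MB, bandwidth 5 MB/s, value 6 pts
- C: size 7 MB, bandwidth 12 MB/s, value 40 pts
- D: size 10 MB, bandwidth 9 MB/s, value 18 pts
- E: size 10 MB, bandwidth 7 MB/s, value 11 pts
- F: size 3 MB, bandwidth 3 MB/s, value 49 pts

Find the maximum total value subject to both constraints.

90 pts

Feasible sets respecting both limits:
- A+B+F: size 15, bandwidth 11, value 90
- C+F: size 10, bandwidth 15, value 89
- A+F: size 10, bandwidth 6, value 84
Best: 90 pts.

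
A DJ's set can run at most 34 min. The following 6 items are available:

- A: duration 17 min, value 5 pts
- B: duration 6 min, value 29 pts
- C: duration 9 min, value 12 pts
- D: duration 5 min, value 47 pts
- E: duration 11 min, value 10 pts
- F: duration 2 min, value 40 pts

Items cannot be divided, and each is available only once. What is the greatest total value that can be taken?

Check high-value combinations within 34 min:
- B+C+D+E+F: duration 6+9+5+11+2=33, value 29+12+47+10+40=138
- B+C+D+F: duration 6+9+5+2=22, value 29+12+47+40=128
- B+D+E+F: duration 6+5+11+2=24, value 29+47+10+40=126
- A+B+D+F: duration 17+6+5+2=30, value 5+29+47+40=121
Best: 138 pts.

138 pts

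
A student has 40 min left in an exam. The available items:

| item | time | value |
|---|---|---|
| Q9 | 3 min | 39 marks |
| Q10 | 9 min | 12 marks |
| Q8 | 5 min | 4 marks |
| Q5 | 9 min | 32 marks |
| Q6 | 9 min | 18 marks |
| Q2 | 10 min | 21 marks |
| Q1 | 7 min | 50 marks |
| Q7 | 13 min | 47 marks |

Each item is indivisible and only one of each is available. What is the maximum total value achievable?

Check high-value combinations within 40 min:
- Q9+Q8+Q5+Q1+Q7: time 3+5+9+7+13=37, value 39+4+32+50+47=172
- Q9+Q5+Q1+Q7: time 3+9+7+13=32, value 39+32+50+47=168
- Q9+Q8+Q2+Q1+Q7: time 3+5+10+7+13=38, value 39+4+21+50+47=161
- Q9+Q5+Q6+Q2+Q1: time 3+9+9+10+7=38, value 39+32+18+21+50=160
Best: 172 marks.

172 marks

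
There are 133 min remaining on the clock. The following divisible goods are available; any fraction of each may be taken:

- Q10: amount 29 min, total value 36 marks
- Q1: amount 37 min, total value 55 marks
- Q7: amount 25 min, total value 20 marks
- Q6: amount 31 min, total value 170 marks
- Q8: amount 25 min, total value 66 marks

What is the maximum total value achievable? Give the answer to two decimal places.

335.80

Take in order of value per unit:
- Q6 (170/31 per unit): all 31 → value 170, running total 170.00
- Q8 (66/25 per unit): all 25 → value 66, running total 236.00
- Q1 (55/37 per unit): all 37 → value 55, running total 291.00
- Q10 (36/29 per unit): all 29 → value 36, running total 327.00
- Q7 (20/25 per unit): 11 of 25 → value 11×20/25 = 8.8000, running total 335.80
Total 335.80.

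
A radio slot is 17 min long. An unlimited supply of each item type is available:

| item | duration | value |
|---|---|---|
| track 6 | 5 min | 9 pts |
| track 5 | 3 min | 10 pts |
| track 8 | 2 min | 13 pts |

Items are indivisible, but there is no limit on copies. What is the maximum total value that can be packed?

Best value-per-unit is track 8 at 13/2, and filling with it alone uses duration 8×2=16. No mix of the others beats 8×13 = 104.

104 pts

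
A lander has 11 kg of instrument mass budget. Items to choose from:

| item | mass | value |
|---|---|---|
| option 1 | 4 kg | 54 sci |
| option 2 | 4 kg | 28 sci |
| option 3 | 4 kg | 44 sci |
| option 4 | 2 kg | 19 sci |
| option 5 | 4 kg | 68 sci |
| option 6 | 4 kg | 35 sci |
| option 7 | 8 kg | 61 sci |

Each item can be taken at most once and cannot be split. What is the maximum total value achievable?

141 sci

This is a 0/1 knapsack; check combinations near the capacity.
- option 1+option 4+option 5: mass 4+2+4=10, value 54+19+68=141
- option 3+option 4+option 5: mass 4+2+4=10, value 44+19+68=131
- option 1+option 5: mass 4+4=8, value 54+68=122
Best: 141 sci.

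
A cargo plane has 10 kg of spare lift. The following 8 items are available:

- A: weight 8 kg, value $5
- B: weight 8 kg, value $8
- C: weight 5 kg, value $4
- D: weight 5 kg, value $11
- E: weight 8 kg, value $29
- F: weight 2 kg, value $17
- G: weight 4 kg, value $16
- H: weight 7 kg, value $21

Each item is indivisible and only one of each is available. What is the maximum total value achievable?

This is a 0/1 knapsack; check combinations near the capacity.
- E+F: weight 8+2=10, value 29+17=46
- F+H: weight 2+7=9, value 17+21=38
- F+G: weight 2+4=6, value 17+16=33
Best: $46.

$46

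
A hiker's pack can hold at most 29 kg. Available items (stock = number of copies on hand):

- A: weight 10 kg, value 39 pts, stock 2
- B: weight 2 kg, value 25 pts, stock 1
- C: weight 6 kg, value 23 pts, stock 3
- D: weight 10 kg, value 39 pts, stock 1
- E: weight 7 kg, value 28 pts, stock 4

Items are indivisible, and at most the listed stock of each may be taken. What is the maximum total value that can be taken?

132 pts

Best selections within weight 29 and stock limits:
- 1×B + 1×C + 3×E: weight 29, value 132
- 1×A + 1×B + 1×D + 1×E: weight 29, value 131
Best: 132 pts.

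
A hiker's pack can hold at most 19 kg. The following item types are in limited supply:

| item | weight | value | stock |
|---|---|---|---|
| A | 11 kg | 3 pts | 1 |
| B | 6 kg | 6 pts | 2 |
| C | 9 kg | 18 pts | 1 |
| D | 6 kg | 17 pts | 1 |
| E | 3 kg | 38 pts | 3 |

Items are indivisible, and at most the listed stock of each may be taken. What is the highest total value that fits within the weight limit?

132 pts

Top feasible selections:
- 1×C + 3×E: weight 18, value 132
- 1×D + 3×E: weight 15, value 131
- 1×B + 3×E: weight 15, value 120
- 3×E: weight 9, value 114
Best: 132 pts.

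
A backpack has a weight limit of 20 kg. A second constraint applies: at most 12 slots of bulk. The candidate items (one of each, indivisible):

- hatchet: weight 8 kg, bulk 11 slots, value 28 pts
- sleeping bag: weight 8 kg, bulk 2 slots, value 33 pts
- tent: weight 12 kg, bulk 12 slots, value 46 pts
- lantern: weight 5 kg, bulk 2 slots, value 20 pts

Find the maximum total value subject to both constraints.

53 pts

Feasible sets respecting both limits:
- sleeping bag+lantern: weight 13, bulk 4, value 53
- tent: weight 12, bulk 12, value 46
- sleeping bag: weight 8, bulk 2, value 33
- hatchet: weight 8, bulk 11, value 28
Best: 53 pts.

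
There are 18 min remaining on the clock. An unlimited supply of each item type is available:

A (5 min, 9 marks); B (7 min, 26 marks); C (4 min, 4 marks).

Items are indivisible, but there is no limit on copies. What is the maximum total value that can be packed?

Best value-per-unit is B at 26/7; filling with it alone gives 2×26 = 52.
Optimal mix: 2×B + 1×C → time 18, value 56.

56 marks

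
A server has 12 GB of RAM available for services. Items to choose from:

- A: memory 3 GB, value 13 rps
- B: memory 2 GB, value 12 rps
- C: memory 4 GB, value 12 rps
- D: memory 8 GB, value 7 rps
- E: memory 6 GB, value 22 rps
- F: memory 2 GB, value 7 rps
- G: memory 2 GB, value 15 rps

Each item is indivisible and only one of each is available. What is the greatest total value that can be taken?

56 rps

Check high-value combinations within 12 GB:
- B+E+F+G: memory 2+6+2+2=12, value 12+22+7+15=56
- A+B+C+G: memory 3+2+4+2=11, value 13+12+12+15=52
- A+E+G: memory 3+6+2=11, value 13+22+15=50
- B+E+G: memory 2+6+2=10, value 12+22+15=49
- C+E+G: memory 4+6+2=12, value 12+22+15=49
Best: 56 rps.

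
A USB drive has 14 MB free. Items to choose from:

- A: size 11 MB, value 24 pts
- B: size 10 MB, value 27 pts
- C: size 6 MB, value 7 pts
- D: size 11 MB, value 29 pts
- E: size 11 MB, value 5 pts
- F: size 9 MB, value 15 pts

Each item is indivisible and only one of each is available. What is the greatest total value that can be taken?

29 pts

Check high-value combinations within 14 MB:
- D: size 11, value 29
- B: size 10, value 27
- A: size 11, value 24
Best: 29 pts.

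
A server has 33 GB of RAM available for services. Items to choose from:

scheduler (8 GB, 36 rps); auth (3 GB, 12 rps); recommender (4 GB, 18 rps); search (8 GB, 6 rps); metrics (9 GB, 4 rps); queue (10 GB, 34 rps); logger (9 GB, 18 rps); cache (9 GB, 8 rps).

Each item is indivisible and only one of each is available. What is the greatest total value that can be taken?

Check high-value combinations within 33 GB:
- scheduler+recommender+queue+logger: memory 8+4+10+9=31, value 36+18+34+18=106
- scheduler+auth+recommender+search+queue: memory 8+3+4+8+10=33, value 36+12+18+6+34=106
- scheduler+auth+recommender+queue: memory 8+3+4+10=25, value 36+12+18+34=100
- scheduler+auth+queue+logger: memory 8+3+10+9=30, value 36+12+34+18=100
Best: 106 rps.

106 rps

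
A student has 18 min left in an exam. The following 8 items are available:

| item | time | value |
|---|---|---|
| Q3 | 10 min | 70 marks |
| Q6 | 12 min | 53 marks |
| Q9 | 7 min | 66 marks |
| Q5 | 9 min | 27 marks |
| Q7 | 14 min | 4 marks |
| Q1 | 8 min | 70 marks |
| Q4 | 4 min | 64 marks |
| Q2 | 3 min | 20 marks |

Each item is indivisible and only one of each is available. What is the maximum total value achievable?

156 marks

Check high-value combinations within 18 min:
- Q9+Q1+Q2: time 7+8+3=18, value 66+70+20=156
- Q1+Q4+Q2: time 8+4+3=15, value 70+64+20=154
- Q3+Q4+Q2: time 10+4+3=17, value 70+64+20=154
- Q9+Q4+Q2: time 7+4+3=14, value 66+64+20=150
- Q3+Q1: time 10+8=18, value 70+70=140
Best: 156 marks.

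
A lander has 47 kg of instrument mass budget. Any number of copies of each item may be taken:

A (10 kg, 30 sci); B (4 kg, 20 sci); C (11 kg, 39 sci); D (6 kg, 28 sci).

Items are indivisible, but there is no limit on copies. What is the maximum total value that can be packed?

Best value-per-unit is B at 20/4; filling with it alone gives 11×20 = 220.
Optimal mix: 10×B + 1×D → mass 46, value 228.

228 sci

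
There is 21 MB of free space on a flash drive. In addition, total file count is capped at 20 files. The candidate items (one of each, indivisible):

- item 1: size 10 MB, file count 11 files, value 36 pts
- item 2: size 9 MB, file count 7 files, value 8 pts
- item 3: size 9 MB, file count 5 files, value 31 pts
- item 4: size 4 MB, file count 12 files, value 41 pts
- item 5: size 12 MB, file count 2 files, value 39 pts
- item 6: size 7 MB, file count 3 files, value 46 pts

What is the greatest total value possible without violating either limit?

118 pts

Feasible sets respecting both limits:
- item 3+item 4+item 6: size 20, file count 20, value 118
- item 4+item 6: size 11, file count 15, value 87
- item 5+item 6: size 19, file count 5, value 85
Best: 118 pts.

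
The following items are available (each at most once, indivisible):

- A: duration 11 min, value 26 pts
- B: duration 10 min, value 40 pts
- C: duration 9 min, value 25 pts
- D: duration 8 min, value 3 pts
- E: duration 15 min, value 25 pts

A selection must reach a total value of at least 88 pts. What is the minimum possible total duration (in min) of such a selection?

Subsets with value ≥ 88, sorted by total duration:
- A+B+C: duration 30, value 91
- B+C+E: duration 34, value 90
- A+B+E: duration 36, value 91
- A+B+C+D: duration 38, value 94
Minimum duration: 30 min.

30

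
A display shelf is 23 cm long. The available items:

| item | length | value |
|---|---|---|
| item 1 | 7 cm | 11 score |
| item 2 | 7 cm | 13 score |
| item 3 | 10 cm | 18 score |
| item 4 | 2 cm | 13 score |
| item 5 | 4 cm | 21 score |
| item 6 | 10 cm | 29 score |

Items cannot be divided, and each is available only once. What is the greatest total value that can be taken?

Check high-value combinations within 23 cm:
- item 2+item 4+item 5+item 6: length 7+2+4+10=23, value 13+13+21+29=76
- item 1+item 4+item 5+item 6: length 7+2+4+10=23, value 11+13+21+29=74
- item 2+item 3+item 4+item 5: length 7+10+2+4=23, value 13+18+13+21=65
Best: 76 score.

76 score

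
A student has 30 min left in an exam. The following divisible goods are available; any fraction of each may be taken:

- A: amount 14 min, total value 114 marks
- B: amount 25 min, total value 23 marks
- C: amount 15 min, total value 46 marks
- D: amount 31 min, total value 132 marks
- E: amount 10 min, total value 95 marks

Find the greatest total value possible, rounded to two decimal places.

234.55

Take in order of value per unit:
- E (95/10 per unit): all 10 → value 95, running total 95.00
- A (114/14 per unit): all 14 → value 114, running total 209.00
- D (132/31 per unit): 6 of 31 → value 6×132/31 = 25.5484, running total 234.55
Total 234.55.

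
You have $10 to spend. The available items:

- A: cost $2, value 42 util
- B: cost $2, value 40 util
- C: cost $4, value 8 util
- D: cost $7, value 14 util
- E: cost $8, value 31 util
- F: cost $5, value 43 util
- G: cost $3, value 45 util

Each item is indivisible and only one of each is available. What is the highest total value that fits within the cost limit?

130 util

This is a 0/1 knapsack; check combinations near the capacity.
- A+F+G: cost 2+5+3=10, value 42+43+45=130
- B+F+G: cost 2+5+3=10, value 40+43+45=128
- A+B+G: cost 2+2+3=7, value 42+40+45=127
Best: 130 util.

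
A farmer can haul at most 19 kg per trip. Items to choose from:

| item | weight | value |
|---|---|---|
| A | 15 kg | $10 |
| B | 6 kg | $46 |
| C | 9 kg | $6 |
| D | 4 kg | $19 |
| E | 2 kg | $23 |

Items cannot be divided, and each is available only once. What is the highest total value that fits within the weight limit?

Check high-value combinations within 19 kg:
- B+D+E: weight 6+4+2=12, value 46+19+23=88
- B+C+E: weight 6+9+2=17, value 46+6+23=75
- B+C+D: weight 6+9+4=19, value 46+6+19=71
Best: $88.

$88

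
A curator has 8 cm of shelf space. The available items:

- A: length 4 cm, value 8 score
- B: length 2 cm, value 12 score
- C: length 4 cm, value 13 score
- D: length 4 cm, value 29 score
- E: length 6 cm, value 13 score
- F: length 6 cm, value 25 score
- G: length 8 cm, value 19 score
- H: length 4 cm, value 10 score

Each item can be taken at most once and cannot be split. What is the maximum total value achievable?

42 score

Check high-value combinations within 8 cm:
- C+D: length 4+4=8, value 13+29=42
- B+D: length 2+4=6, value 12+29=41
- D+H: length 4+4=8, value 29+10=39
Best: 42 score.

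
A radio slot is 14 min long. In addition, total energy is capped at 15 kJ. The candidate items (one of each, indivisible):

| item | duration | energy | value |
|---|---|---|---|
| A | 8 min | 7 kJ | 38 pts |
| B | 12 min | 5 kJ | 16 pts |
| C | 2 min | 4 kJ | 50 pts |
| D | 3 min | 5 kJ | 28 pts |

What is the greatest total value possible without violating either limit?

88 pts

Feasible sets respecting both limits:
- A+C: duration 10, energy 11, value 88
- C+D: duration 5, energy 9, value 78
- B+C: duration 14, energy 9, value 66
Best: 88 pts.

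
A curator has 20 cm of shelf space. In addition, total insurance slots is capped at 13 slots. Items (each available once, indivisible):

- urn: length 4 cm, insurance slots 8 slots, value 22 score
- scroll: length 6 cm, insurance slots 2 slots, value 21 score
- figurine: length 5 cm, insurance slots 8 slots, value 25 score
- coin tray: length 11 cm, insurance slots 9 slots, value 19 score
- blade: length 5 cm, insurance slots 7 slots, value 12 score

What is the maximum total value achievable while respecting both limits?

Feasible sets respecting both limits:
- scroll+figurine: length 11, insurance slots 10, value 46
- urn+scroll: length 10, insurance slots 10, value 43
- scroll+coin tray: length 17, insurance slots 11, value 40
- scroll+blade: length 11, insurance slots 9, value 33
Best: 46 score.

46 score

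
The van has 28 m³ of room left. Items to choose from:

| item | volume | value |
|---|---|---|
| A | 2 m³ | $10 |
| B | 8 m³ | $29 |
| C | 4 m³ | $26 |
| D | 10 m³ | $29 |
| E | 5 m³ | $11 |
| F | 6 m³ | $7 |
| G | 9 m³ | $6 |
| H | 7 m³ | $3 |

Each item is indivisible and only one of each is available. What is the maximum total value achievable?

$95

This is a 0/1 knapsack; check combinations near the capacity.
- B+C+D+E: volume 8+4+10+5=27, value 29+26+29+11=95
- A+B+C+D: volume 2+8+4+10=24, value 10+29+26+29=94
- B+C+D+F: volume 8+4+10+6=28, value 29+26+29+7=91
- B+C+D: volume 8+4+10=22, value 29+26+29=84
Best: $95.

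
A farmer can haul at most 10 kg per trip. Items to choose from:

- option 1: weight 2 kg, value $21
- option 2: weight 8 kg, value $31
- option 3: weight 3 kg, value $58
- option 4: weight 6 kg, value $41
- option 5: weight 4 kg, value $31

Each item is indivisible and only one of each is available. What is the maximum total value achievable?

This is a 0/1 knapsack; check combinations near the capacity.
- option 1+option 3+option 5: weight 2+3+4=9, value 21+58+31=110
- option 3+option 4: weight 3+6=9, value 58+41=99
- option 3+option 5: weight 3+4=7, value 58+31=89
Best: $110.

$110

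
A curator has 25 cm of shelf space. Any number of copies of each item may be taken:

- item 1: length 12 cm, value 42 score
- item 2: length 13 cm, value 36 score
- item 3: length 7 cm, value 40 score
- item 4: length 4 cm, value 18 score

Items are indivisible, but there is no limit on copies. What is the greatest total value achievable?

Best value-per-unit is item 3 at 40/7; filling with it alone gives 3×40 = 120.
Optimal mix: 3×item 3 + 1×item 4 → length 25, value 138.

138 score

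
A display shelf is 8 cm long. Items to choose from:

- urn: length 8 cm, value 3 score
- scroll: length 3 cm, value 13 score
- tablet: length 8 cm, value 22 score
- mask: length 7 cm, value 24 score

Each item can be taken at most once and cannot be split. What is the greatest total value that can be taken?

Check high-value combinations within 8 cm:
- mask: length 7, value 24
- tablet: length 8, value 22
- scroll: length 3, value 13
- urn: length 8, value 3
Best: 24 score.

24 score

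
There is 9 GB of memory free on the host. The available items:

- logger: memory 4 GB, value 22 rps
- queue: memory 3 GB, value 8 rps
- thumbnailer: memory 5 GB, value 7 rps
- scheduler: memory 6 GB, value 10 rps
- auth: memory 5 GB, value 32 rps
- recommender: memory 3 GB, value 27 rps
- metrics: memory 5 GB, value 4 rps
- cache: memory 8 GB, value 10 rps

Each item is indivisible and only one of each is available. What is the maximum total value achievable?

Check high-value combinations within 9 GB:
- auth+recommender: memory 5+3=8, value 32+27=59
- logger+auth: memory 4+5=9, value 22+32=54
- logger+recommender: memory 4+3=7, value 22+27=49
- queue+auth: memory 3+5=8, value 8+32=40
Best: 59 rps.

59 rps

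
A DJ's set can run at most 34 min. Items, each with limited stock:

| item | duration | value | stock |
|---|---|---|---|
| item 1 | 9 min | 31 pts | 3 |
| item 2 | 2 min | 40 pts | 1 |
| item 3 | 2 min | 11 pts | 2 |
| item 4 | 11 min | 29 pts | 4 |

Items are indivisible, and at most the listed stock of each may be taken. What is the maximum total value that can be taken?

155 pts

Best selections within duration 34 and stock limits:
- 3×item 1 + 1×item 2 + 2×item 3: duration 33, value 155
- 3×item 1 + 1×item 2 + 1×item 3: duration 31, value 144
- 2×item 1 + 1×item 2 + 1×item 3 + 1×item 4: duration 33, value 142
Best: 155 pts.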